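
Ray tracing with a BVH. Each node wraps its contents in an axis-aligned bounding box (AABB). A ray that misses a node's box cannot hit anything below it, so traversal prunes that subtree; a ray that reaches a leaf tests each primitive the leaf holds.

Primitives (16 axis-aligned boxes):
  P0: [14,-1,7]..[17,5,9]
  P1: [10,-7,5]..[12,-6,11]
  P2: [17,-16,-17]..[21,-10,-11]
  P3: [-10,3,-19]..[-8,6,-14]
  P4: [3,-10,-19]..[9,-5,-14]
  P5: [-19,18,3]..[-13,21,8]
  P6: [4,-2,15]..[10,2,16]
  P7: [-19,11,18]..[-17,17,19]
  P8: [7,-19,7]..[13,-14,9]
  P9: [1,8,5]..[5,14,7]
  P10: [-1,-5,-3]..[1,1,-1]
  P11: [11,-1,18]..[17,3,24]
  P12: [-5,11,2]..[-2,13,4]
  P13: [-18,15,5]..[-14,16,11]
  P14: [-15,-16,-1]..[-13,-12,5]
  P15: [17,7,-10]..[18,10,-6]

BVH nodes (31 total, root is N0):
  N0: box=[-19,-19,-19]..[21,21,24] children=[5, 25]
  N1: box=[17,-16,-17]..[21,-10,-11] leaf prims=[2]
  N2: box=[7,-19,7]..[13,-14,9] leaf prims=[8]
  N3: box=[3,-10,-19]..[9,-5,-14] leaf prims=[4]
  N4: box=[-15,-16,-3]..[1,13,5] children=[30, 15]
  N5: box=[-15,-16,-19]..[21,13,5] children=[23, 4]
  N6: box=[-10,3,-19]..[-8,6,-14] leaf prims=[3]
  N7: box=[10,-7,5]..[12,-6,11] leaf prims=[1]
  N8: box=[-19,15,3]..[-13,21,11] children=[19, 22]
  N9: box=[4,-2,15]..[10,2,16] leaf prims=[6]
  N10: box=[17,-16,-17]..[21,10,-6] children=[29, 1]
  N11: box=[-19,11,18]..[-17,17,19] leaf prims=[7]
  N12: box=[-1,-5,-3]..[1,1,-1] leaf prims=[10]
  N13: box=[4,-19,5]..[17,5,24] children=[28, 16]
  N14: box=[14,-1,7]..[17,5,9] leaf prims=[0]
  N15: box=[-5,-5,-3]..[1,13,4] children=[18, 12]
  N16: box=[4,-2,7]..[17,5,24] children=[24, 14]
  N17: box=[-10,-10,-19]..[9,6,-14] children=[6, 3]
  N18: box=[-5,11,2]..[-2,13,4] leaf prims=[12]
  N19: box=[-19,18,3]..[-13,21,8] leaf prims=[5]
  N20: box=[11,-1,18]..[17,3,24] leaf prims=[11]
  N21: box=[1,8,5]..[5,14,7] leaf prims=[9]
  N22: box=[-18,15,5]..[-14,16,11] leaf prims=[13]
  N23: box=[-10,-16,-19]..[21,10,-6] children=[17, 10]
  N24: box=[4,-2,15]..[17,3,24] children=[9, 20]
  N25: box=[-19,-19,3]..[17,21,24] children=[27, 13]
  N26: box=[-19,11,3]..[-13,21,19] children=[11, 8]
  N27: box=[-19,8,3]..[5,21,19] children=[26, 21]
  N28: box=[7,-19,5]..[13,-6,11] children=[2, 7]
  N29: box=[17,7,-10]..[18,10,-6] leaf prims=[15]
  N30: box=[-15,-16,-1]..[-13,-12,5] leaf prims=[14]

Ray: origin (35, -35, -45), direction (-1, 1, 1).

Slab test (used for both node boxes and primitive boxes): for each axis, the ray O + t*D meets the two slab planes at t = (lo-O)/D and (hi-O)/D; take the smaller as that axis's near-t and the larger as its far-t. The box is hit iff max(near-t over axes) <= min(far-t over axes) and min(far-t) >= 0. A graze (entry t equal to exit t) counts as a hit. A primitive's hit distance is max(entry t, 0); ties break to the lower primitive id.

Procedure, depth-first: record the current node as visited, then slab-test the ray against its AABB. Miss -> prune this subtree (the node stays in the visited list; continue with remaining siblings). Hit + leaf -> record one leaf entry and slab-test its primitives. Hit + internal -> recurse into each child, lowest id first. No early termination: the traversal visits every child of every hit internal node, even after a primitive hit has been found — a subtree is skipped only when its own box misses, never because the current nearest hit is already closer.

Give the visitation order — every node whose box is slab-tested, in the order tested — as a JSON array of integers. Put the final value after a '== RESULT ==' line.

Trace the traversal:
N0 x:[14,54] y:[16,56] z:[26,69] -> hit [26,54], descend [5, 25]
  N5 x:[14,50] y:[19,48] z:[26,50] -> hit [26,48], descend [4, 23]
    N4 x:[34,50] y:[19,48] z:[42,50] -> hit [42,48], descend [15, 30]
      N15 x:[34,40] y:[30,48] z:[42,49] -> miss, prune
      N30 x:[48,50] y:[19,23] z:[44,50] -> miss, prune
    N23 x:[14,45] y:[19,45] z:[26,39] -> hit [26,39], descend [10, 17]
      N10 x:[14,18] y:[19,45] z:[28,39] -> miss, prune
      N17 x:[26,45] y:[25,41] z:[26,31] -> hit [26,31], descend [3, 6]
        N3 x:[26,32] y:[25,30] z:[26,31] -> hit [26,30] leaf, test {P4@t=26}
        N6 x:[43,45] y:[38,41] z:[26,31] -> miss, prune
  N25 x:[18,54] y:[16,56] z:[48,69] -> hit [48,54], descend [13, 27]
    N13 x:[18,31] y:[16,40] z:[50,69] -> miss, prune
    N27 x:[30,54] y:[43,56] z:[48,64] -> hit [48,54], descend [21, 26]
      N21 x:[30,34] y:[43,49] z:[50,52] -> miss, prune
      N26 x:[48,54] y:[46,56] z:[48,64] -> hit [48,54], descend [8, 11]
        N8 x:[48,54] y:[50,56] z:[48,56] -> hit [50,54], descend [19, 22]
          N19 x:[48,54] y:[53,56] z:[48,53] -> hit [53,53] leaf, test {P5@t=53}
          N22 x:[49,53] y:[50,51] z:[50,56] -> hit [50,51] leaf, test {P13@t=50}
        N11 x:[52,54] y:[46,52] z:[63,64] -> miss, prune

Visited [0, 5, 4, 15, 30, 23, 10, 17, 3, 6, 25, 13, 27, 21, 26, 8, 19, 22, 11]. Tests: 19 box, 3 leaf. Nearest: P4.

== RESULT ==
[0, 5, 4, 15, 30, 23, 10, 17, 3, 6, 25, 13, 27, 21, 26, 8, 19, 22, 11]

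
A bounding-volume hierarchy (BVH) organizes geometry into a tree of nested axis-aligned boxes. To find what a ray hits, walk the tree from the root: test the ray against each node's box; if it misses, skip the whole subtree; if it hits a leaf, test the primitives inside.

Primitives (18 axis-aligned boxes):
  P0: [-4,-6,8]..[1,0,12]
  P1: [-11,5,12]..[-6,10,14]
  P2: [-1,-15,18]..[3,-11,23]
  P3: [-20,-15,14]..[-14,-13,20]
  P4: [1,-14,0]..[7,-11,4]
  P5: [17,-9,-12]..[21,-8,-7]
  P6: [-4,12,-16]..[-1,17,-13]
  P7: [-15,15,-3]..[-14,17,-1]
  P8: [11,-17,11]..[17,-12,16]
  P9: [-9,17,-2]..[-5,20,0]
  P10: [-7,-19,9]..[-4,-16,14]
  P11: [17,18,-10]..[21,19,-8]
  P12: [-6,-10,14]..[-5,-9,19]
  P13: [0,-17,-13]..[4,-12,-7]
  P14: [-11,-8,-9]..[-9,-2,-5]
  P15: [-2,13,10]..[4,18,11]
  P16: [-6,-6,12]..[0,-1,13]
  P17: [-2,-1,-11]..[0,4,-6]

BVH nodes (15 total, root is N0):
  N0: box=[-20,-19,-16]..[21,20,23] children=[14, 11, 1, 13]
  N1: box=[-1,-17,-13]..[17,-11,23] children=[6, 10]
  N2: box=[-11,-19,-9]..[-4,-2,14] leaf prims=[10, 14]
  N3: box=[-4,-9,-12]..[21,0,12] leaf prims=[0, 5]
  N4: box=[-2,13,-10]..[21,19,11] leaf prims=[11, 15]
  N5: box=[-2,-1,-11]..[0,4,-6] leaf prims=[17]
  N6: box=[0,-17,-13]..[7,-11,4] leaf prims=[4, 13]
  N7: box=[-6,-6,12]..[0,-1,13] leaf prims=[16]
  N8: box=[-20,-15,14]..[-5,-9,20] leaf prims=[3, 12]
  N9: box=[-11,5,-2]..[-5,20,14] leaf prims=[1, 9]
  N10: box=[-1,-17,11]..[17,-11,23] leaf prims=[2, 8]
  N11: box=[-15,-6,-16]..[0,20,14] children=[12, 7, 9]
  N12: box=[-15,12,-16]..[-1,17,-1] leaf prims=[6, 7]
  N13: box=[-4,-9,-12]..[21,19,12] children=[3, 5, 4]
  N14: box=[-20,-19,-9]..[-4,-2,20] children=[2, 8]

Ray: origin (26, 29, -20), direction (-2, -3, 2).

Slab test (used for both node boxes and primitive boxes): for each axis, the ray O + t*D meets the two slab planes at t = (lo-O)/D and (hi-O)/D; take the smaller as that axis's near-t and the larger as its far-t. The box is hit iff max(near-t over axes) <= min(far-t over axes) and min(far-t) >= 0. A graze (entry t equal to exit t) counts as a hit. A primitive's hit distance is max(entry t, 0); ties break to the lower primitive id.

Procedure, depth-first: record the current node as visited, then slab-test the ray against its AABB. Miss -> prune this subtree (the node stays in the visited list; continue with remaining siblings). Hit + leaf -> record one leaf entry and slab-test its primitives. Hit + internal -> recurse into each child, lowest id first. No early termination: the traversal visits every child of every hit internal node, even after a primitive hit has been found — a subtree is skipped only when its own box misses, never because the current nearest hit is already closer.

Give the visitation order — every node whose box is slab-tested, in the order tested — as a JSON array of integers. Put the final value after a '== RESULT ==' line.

Traverse from the root:
N0 x:[5/2,23] y:[3,16] z:[2,43/2] -> hit [3,16], descend [1, 11, 13, 14]
  N1 x:[9/2,27/2] y:[40/3,46/3] z:[7/2,43/2] -> hit [40/3,27/2], descend [6, 10]
    N6 x:[19/2,13] y:[40/3,46/3] z:[7/2,12] -> miss, prune
    N10 x:[9/2,27/2] y:[40/3,46/3] z:[31/2,43/2] -> miss, prune
  N11 x:[13,41/2] y:[3,35/3] z:[2,17] -> miss, prune
  N13 x:[5/2,15] y:[10/3,38/3] z:[4,16] -> hit [4,38/3], descend [3, 4, 5]
    N3 x:[5/2,15] y:[29/3,38/3] z:[4,16] -> hit [29/3,38/3] leaf, test {P0(miss), P5(miss)}
    N4 x:[5/2,14] y:[10/3,16/3] z:[5,31/2] -> hit [5,16/3] leaf, test {P11(miss), P15(miss)}
    N5 x:[13,14] y:[25/3,10] z:[9/2,7] -> miss, prune
  N14 x:[15,23] y:[31/3,16] z:[11/2,20] -> hit [15,16], descend [2, 8]
    N2 x:[15,37/2] y:[31/3,16] z:[11/2,17] -> hit [15,16] leaf, test {P10@t=15, P14(miss)}
    N8 x:[31/2,23] y:[38/3,44/3] z:[17,20] -> miss, prune

Visited [0, 1, 6, 10, 11, 13, 3, 4, 5, 14, 2, 8]. Tests: 12 box, 3 leaf. Nearest: P10.

== RESULT ==
[0, 1, 6, 10, 11, 13, 3, 4, 5, 14, 2, 8]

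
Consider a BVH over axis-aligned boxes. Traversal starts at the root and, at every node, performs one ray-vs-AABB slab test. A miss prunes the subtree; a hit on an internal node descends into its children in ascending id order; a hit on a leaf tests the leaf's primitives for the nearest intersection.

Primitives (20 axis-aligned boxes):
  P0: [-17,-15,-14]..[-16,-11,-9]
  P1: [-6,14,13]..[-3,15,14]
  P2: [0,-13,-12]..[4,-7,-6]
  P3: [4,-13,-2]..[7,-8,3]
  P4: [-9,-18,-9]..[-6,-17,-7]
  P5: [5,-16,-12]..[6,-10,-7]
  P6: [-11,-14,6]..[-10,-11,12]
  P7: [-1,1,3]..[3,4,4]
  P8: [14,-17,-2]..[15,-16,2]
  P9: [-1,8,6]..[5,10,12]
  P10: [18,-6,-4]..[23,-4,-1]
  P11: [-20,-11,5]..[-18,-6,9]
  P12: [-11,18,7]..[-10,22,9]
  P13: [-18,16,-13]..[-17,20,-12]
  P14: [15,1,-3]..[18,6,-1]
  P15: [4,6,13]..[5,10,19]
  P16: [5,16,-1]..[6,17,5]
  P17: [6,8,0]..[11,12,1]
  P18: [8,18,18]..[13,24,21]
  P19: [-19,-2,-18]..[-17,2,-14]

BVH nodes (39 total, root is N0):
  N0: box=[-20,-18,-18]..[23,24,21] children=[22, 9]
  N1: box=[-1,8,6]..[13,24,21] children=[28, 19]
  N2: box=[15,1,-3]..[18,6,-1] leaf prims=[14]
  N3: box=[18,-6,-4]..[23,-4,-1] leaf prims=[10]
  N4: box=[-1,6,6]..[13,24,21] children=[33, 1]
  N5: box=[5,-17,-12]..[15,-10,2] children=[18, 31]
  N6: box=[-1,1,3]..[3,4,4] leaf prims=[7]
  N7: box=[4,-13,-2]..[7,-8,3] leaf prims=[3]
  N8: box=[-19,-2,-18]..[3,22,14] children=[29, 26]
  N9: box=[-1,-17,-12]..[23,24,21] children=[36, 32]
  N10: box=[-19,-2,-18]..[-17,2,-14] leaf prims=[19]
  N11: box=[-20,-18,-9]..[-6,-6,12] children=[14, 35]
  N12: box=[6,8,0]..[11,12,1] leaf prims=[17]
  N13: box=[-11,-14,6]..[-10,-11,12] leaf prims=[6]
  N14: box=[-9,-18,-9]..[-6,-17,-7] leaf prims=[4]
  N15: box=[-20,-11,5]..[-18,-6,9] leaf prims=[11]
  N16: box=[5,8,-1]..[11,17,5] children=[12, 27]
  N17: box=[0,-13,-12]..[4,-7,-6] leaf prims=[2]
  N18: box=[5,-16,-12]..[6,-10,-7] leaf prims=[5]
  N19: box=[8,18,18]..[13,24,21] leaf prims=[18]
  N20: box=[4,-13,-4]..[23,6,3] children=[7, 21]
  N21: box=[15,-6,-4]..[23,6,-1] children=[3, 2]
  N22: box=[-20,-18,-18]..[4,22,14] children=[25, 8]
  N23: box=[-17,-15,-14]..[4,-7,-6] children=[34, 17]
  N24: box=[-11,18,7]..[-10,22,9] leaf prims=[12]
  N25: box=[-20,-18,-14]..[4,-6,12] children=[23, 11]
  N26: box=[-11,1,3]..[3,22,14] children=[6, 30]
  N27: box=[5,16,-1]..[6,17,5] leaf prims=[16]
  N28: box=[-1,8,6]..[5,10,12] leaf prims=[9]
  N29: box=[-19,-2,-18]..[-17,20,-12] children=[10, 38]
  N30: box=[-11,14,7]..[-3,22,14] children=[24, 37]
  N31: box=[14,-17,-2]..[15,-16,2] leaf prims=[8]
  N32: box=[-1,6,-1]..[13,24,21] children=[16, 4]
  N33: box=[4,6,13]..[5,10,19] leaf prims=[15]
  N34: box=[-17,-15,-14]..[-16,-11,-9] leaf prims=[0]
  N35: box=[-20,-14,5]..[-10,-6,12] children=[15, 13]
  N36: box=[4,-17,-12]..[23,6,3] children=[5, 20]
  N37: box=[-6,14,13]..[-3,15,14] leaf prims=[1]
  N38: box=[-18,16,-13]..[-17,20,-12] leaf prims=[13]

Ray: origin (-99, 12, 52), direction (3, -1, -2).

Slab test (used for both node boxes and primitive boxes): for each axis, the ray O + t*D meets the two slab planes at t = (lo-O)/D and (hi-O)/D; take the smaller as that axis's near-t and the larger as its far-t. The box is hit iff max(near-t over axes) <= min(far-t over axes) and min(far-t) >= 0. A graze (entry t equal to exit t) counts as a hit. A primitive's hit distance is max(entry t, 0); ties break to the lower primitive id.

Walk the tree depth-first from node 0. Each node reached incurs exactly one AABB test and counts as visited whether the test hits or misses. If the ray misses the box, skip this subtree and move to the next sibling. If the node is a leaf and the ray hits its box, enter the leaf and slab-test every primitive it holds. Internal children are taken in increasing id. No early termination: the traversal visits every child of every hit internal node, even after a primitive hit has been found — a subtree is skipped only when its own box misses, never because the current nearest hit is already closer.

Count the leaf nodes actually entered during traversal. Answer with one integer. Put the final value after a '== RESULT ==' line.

Walk:
N0 x:[79/3,122/3] y:[-12,30] z:[31/2,35] -> hit [79/3,30], descend [9, 22]
  N9 x:[98/3,122/3] y:[-12,29] z:[31/2,32] -> miss, prune
  N22 x:[79/3,103/3] y:[-10,30] z:[19,35] -> hit [79/3,30], descend [8, 25]
    N8 x:[80/3,34] y:[-10,14] z:[19,35] -> miss, prune
    N25 x:[79/3,103/3] y:[18,30] z:[20,33] -> hit [79/3,30], descend [11, 23]
      N11 x:[79/3,31] y:[18,30] z:[20,61/2] -> hit [79/3,30], descend [14, 35]
        N14 x:[30,31] y:[29,30] z:[59/2,61/2] -> hit [30,30] leaf, test {P4@t=30}
        N35 x:[79/3,89/3] y:[18,26] z:[20,47/2] -> miss, prune
      N23 x:[82/3,103/3] y:[19,27] z:[29,33] -> miss, prune

9 AABB tests over nodes [0, 9, 22, 8, 25, 11, 14, 35, 23]; 1 leaf entered; closest P4.

== RESULT ==
1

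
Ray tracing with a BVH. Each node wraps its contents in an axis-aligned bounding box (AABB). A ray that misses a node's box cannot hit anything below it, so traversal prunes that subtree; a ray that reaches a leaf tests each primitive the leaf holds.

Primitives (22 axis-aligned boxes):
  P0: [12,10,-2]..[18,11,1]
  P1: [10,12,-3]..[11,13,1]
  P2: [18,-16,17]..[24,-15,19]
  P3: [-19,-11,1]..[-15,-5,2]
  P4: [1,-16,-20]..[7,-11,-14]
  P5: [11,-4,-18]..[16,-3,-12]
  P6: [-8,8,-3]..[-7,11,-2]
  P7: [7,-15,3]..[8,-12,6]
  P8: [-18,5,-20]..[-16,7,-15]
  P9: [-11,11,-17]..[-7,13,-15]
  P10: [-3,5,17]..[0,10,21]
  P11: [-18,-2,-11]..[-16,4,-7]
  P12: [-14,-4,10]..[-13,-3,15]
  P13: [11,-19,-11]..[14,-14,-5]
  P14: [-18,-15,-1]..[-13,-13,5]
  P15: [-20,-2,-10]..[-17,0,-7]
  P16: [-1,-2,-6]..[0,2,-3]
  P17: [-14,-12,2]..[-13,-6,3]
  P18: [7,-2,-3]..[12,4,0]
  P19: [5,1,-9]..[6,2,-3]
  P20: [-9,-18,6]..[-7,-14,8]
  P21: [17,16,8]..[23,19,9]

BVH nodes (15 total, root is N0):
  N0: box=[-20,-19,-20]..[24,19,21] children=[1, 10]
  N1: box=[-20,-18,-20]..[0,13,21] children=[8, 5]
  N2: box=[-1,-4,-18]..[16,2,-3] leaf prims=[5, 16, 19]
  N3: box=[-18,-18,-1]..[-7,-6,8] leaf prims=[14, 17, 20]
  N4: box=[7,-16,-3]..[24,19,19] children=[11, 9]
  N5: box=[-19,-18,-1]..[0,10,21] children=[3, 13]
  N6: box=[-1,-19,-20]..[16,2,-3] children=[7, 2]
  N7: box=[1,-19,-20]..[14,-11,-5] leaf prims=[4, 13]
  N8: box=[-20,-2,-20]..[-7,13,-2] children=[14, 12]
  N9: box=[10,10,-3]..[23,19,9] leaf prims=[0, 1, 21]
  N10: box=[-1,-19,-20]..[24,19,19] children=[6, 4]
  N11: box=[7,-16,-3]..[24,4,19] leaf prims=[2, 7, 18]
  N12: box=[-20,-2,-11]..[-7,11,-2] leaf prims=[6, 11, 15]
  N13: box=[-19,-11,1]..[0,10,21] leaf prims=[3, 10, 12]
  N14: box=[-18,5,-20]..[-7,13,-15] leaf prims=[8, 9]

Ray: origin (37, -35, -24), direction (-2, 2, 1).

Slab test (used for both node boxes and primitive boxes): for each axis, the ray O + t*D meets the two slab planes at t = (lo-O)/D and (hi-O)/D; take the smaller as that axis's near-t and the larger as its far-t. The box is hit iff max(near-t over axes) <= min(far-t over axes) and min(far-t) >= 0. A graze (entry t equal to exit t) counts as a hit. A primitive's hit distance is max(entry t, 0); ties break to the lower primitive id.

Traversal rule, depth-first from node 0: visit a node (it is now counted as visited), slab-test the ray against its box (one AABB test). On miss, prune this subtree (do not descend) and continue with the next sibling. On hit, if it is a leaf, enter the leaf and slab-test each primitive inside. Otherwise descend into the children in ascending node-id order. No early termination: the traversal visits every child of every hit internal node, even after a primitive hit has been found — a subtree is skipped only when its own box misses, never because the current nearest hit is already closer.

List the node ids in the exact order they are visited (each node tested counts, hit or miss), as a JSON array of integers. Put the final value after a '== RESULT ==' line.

Traverse from the root:
N0 x:[13/2,57/2] y:[8,27] z:[4,45] -> hit [8,27], descend [1, 10]
  N1 x:[37/2,57/2] y:[17/2,24] z:[4,45] -> hit [37/2,24], descend [5, 8]
    N5 x:[37/2,28] y:[17/2,45/2] z:[23,45] -> miss, prune
    N8 x:[22,57/2] y:[33/2,24] z:[4,22] -> hit [22,22], descend [12, 14]
      N12 x:[22,57/2] y:[33/2,23] z:[13,22] -> hit [22,22] leaf, test {P6@t=22, P11(miss), P15(miss)}
      N14 x:[22,55/2] y:[20,24] z:[4,9] -> miss, prune
  N10 x:[13/2,19] y:[8,27] z:[4,43] -> hit [8,19], descend [4, 6]
    N4 x:[13/2,15] y:[19/2,27] z:[21,43] -> miss, prune
    N6 x:[21/2,19] y:[8,37/2] z:[4,21] -> hit [21/2,37/2], descend [2, 7]
      N2 x:[21/2,19] y:[31/2,37/2] z:[6,21] -> hit [31/2,37/2] leaf, test {P5(miss), P16@t=37/2, P19(miss)}
      N7 x:[23/2,18] y:[8,12] z:[4,19] -> hit [23/2,12] leaf, test {P4(miss), P13(miss)}

Summary -> nodes [0, 1, 5, 8, 12, 14, 10, 4, 6, 2, 7]; box-tests=11; leaf-entries=3; first=P16

== RESULT ==
[0, 1, 5, 8, 12, 14, 10, 4, 6, 2, 7]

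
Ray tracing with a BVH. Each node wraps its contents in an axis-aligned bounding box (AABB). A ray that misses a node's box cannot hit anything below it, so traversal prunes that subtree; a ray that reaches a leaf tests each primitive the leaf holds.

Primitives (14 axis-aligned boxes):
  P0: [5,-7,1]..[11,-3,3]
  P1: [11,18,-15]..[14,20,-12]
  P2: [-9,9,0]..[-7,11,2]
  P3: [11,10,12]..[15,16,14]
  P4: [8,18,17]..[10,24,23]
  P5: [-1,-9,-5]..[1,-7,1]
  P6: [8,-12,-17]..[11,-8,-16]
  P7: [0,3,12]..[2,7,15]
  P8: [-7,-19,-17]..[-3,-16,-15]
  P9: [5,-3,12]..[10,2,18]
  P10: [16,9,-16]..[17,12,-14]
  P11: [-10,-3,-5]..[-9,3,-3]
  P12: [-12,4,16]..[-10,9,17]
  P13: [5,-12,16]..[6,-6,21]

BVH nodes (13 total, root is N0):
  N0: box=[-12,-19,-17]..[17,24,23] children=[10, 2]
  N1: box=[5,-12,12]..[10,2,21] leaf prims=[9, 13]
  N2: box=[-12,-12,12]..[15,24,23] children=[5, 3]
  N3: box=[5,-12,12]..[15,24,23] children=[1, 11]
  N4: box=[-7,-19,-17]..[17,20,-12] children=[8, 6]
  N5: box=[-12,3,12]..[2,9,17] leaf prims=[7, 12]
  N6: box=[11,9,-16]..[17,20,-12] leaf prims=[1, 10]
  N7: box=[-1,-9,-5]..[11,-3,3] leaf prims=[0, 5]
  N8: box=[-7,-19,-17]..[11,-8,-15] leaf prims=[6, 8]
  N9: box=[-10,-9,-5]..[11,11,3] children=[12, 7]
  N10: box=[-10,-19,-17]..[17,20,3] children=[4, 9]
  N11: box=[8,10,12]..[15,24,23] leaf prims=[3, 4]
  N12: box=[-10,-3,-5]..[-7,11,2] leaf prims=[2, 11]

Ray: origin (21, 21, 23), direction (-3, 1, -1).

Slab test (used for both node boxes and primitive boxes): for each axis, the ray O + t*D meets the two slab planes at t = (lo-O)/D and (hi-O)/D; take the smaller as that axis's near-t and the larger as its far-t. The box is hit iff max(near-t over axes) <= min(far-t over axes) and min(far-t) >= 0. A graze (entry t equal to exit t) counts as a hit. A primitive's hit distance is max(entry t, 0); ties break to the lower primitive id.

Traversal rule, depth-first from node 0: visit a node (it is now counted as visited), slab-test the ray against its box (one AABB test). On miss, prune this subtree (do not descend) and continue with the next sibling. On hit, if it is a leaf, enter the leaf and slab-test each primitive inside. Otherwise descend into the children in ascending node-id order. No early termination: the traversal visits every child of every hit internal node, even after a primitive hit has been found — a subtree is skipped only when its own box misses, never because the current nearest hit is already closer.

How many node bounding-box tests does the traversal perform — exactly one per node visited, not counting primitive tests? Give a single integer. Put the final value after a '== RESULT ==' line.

Trace the traversal:
N0 x:[4/3,11] y:[-40,3] z:[0,40] -> hit [4/3,3], descend [2, 10]
  N2 x:[2,11] y:[-33,3] z:[0,11] -> hit [2,3], descend [3, 5]
    N3 x:[2,16/3] y:[-33,3] z:[0,11] -> hit [2,3], descend [1, 11]
      N1 x:[11/3,16/3] y:[-33,-19] z:[2,11] -> miss, prune
      N11 x:[2,13/3] y:[-11,3] z:[0,11] -> hit [2,3] leaf, test {P3(miss), P4(miss)}
    N5 x:[19/3,11] y:[-18,-12] z:[6,11] -> miss, prune
  N10 x:[4/3,31/3] y:[-40,-1] z:[20,40] -> miss, prune

7 AABB tests over nodes [0, 2, 3, 1, 11, 5, 10]; 1 leaf entered; closest miss.

== RESULT ==
7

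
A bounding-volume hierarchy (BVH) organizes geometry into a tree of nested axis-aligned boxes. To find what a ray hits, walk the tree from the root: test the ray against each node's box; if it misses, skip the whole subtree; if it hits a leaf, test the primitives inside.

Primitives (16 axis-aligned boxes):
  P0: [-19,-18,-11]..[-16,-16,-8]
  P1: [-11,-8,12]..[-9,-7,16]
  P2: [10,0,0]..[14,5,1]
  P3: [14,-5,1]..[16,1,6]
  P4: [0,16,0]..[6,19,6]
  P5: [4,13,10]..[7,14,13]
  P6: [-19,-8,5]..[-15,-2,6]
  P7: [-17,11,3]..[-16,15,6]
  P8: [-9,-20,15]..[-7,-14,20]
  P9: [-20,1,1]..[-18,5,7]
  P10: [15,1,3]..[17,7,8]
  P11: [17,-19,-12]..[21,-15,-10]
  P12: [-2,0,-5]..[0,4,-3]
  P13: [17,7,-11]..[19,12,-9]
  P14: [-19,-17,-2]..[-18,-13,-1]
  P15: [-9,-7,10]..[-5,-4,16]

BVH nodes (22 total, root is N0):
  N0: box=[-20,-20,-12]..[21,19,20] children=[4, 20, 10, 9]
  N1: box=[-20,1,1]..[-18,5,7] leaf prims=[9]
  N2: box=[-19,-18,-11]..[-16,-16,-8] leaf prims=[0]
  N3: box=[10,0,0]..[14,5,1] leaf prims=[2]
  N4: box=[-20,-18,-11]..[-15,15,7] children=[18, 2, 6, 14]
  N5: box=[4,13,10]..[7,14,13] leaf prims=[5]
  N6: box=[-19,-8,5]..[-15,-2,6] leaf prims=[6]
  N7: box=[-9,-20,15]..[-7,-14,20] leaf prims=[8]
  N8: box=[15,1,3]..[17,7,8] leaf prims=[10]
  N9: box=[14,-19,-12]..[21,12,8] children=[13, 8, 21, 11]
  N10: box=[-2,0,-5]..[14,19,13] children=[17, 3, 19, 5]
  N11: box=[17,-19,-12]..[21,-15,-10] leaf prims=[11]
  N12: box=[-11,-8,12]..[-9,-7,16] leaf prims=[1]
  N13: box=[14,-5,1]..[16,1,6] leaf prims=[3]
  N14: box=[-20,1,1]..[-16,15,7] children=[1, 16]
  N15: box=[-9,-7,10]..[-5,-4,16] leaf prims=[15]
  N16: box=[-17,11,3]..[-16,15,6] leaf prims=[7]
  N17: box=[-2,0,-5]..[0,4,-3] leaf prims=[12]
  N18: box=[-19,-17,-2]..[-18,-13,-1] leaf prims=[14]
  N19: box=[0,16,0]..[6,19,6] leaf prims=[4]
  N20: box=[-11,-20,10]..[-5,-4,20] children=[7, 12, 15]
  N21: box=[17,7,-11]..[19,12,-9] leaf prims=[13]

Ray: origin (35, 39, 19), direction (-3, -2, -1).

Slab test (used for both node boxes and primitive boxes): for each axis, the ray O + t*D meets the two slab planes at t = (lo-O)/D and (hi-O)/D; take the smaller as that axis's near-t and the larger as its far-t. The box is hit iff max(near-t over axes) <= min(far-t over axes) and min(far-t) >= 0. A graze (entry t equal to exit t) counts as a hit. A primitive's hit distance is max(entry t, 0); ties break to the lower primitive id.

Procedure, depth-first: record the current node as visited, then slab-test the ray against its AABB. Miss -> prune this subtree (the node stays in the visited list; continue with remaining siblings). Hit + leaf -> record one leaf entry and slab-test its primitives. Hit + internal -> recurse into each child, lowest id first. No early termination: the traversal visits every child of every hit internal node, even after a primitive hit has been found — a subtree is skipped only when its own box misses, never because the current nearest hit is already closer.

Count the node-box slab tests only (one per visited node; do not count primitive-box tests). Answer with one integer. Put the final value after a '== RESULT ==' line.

Walk:
N0 x:[14/3,55/3] y:[10,59/2] z:[-1,31] -> hit [10,55/3], descend [4, 9, 10, 20]
  N4 x:[50/3,55/3] y:[12,57/2] z:[12,30] -> hit [50/3,55/3], descend [2, 6, 14, 18]
    N2 x:[17,18] y:[55/2,57/2] z:[27,30] -> miss, prune
    N6 x:[50/3,18] y:[41/2,47/2] z:[13,14] -> miss, prune
    N14 x:[17,55/3] y:[12,19] z:[12,18] -> hit [17,18], descend [1, 16]
      N1 x:[53/3,55/3] y:[17,19] z:[12,18] -> hit [53/3,18] leaf, test {P9@t=53/3}
      N16 x:[17,52/3] y:[12,14] z:[13,16] -> miss, prune
    N18 x:[53/3,18] y:[26,28] z:[20,21] -> miss, prune
  N9 x:[14/3,7] y:[27/2,29] z:[11,31] -> miss, prune
  N10 x:[7,37/3] y:[10,39/2] z:[6,24] -> hit [10,37/3], descend [3, 5, 17, 19]
    N3 x:[7,25/3] y:[17,39/2] z:[18,19] -> miss, prune
    N5 x:[28/3,31/3] y:[25/2,13] z:[6,9] -> miss, prune
    N17 x:[35/3,37/3] y:[35/2,39/2] z:[22,24] -> miss, prune
    N19 x:[29/3,35/3] y:[10,23/2] z:[13,19] -> miss, prune
  N20 x:[40/3,46/3] y:[43/2,59/2] z:[-1,9] -> miss, prune

15 AABB tests over nodes [0, 4, 2, 6, 14, 1, 16, 18, 9, 10, 3, 5, 17, 19, 20]; 1 leaf entered; closest P9.

== RESULT ==
15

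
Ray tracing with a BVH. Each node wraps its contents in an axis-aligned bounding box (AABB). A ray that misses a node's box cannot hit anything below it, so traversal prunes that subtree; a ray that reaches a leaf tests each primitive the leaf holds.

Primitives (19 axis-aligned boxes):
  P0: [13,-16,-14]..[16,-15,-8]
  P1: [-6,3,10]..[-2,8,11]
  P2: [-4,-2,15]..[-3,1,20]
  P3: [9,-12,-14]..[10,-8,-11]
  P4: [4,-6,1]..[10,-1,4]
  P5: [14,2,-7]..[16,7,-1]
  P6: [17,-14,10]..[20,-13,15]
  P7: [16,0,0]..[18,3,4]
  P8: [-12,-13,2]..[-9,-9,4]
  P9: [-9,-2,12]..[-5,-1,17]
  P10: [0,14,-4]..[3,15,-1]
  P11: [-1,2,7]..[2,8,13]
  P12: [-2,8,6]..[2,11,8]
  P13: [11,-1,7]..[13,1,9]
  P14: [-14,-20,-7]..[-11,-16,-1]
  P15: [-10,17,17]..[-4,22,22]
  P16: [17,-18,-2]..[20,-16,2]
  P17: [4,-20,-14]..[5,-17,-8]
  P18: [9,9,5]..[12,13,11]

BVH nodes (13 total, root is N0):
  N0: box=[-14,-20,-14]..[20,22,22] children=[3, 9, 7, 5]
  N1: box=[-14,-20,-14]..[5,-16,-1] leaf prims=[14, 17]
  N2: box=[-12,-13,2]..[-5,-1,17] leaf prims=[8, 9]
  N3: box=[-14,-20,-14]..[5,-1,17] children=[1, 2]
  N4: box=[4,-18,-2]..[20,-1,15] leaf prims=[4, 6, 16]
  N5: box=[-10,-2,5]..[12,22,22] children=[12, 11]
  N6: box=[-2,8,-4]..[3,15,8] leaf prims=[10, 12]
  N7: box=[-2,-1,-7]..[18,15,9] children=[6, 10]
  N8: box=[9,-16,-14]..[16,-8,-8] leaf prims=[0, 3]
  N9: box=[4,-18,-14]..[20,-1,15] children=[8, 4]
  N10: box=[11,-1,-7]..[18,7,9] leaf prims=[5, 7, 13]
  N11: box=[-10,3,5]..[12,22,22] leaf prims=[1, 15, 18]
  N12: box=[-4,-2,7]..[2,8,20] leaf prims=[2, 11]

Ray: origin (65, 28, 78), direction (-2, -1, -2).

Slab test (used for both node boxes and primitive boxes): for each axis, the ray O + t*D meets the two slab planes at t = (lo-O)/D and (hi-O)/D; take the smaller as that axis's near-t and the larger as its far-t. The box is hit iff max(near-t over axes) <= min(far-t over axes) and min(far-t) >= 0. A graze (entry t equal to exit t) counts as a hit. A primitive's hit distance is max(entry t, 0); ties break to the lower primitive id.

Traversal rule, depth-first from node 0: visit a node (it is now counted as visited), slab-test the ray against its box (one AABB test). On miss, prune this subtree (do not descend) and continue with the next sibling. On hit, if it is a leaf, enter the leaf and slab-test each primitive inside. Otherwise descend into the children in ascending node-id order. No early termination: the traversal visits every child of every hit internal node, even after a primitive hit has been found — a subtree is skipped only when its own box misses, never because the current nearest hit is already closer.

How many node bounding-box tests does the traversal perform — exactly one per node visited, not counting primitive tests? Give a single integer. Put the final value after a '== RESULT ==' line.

Trace the traversal:
N0 x:[45/2,79/2] y:[6,48] z:[28,46] -> hit [28,79/2], descend [3, 5, 7, 9]
  N3 x:[30,79/2] y:[29,48] z:[61/2,46] -> hit [61/2,79/2], descend [1, 2]
    N1 x:[30,79/2] y:[44,48] z:[79/2,46] -> miss, prune
    N2 x:[35,77/2] y:[29,41] z:[61/2,38] -> hit [35,38] leaf, test {P8@t=37, P9(miss)}
  N5 x:[53/2,75/2] y:[6,30] z:[28,73/2] -> hit [28,30], descend [11, 12]
    N11 x:[53/2,75/2] y:[6,25] z:[28,73/2] -> miss, prune
    N12 x:[63/2,69/2] y:[20,30] z:[29,71/2] -> miss, prune
  N7 x:[47/2,67/2] y:[13,29] z:[69/2,85/2] -> miss, prune
  N9 x:[45/2,61/2] y:[29,46] z:[63/2,46] -> miss, prune

Visited [0, 3, 1, 2, 5, 11, 12, 7, 9]. Tests: 9 box, 1 leaf. Nearest: P8.

== RESULT ==
9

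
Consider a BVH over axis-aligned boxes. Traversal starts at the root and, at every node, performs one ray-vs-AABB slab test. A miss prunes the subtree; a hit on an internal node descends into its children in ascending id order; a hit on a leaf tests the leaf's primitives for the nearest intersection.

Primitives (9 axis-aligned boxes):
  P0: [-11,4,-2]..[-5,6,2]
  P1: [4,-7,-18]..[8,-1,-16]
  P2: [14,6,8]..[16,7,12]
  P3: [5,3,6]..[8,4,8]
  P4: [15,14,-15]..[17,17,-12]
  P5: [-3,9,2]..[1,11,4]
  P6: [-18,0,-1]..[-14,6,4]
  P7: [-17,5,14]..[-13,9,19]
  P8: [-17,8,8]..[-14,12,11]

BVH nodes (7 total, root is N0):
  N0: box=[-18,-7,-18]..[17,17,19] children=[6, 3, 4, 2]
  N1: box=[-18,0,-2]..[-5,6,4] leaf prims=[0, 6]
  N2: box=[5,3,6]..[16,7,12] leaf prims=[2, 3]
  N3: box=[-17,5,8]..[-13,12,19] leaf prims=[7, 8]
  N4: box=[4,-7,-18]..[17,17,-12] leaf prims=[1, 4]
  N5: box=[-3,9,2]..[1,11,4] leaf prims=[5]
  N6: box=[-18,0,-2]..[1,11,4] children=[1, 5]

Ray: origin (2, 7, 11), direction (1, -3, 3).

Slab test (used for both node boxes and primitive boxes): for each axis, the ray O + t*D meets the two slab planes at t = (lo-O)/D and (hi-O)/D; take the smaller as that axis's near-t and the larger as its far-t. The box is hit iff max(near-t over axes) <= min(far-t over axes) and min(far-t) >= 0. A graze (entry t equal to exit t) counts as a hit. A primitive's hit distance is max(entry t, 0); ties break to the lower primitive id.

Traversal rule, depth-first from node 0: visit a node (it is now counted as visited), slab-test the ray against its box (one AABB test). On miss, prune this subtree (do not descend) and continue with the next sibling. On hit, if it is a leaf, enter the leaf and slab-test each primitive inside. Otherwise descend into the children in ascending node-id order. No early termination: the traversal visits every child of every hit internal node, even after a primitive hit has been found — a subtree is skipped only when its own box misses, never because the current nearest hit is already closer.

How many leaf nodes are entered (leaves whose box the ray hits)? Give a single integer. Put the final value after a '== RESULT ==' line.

Walk:
N0 x:[-20,15] y:[-10/3,14/3] z:[-29/3,8/3] -> hit [-10/3,8/3], descend [2, 3, 4, 6]
  N2 x:[3,14] y:[0,4/3] z:[-5/3,1/3] -> miss, prune
  N3 x:[-19,-15] y:[-5/3,2/3] z:[-1,8/3] -> miss, prune
  N4 x:[2,15] y:[-10/3,14/3] z:[-29/3,-23/3] -> miss, prune
  N6 x:[-20,-1] y:[-4/3,7/3] z:[-13/3,-7/3] -> miss, prune

5 AABB tests over nodes [0, 2, 3, 4, 6]; 0 leaves entered; closest miss.

== RESULT ==
0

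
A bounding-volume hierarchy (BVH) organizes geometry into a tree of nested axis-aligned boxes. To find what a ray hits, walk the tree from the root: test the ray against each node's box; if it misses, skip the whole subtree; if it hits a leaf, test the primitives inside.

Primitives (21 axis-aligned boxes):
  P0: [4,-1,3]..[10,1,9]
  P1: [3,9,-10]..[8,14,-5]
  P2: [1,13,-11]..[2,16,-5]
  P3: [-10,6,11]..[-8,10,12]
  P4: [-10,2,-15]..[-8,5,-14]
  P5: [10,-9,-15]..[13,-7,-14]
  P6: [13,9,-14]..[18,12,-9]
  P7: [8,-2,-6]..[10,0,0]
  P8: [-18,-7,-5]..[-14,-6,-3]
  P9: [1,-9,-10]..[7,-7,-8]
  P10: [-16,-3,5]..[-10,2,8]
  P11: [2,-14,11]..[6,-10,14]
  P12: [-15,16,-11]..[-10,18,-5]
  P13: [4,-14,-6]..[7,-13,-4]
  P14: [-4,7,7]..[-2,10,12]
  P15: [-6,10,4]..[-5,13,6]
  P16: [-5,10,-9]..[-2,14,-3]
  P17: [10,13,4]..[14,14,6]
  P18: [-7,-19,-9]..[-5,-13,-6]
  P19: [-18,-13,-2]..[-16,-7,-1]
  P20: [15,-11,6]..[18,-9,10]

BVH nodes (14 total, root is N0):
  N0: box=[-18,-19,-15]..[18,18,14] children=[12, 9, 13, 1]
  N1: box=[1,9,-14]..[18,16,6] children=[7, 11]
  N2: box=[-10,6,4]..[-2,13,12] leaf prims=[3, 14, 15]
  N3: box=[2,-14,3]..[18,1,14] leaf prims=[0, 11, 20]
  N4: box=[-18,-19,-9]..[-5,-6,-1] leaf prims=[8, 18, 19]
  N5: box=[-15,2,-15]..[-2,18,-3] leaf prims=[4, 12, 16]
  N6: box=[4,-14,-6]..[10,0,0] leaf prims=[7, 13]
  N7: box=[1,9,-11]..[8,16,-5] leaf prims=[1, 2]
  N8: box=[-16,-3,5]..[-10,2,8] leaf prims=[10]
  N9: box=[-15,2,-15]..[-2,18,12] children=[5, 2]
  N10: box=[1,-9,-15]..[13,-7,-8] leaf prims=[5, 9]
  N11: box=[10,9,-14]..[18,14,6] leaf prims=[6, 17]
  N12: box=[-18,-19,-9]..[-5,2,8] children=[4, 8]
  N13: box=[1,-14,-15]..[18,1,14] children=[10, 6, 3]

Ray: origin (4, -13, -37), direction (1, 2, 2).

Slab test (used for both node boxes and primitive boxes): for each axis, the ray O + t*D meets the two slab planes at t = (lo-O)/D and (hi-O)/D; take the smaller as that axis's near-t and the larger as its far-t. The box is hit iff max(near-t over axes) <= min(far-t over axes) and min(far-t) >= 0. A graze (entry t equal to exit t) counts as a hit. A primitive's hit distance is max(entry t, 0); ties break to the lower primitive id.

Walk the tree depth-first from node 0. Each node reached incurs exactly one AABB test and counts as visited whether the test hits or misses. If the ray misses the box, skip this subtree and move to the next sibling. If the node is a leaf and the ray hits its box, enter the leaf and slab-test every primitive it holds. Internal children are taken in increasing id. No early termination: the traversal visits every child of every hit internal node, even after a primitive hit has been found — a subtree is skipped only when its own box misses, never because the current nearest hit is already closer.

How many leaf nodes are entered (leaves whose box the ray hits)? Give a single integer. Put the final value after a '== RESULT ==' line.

Trace the traversal:
N0 x:[-22,14] y:[-3,31/2] z:[11,51/2] -> hit [11,14], descend [1, 9, 12, 13]
  N1 x:[-3,14] y:[11,29/2] z:[23/2,43/2] -> hit [23/2,14], descend [7, 11]
    N7 x:[-3,4] y:[11,29/2] z:[13,16] -> miss, prune
    N11 x:[6,14] y:[11,27/2] z:[23/2,43/2] -> hit [23/2,27/2] leaf, test {P6@t=23/2, P17(miss)}
  N9 x:[-19,-6] y:[15/2,31/2] z:[11,49/2] -> miss, prune
  N12 x:[-22,-9] y:[-3,15/2] z:[14,45/2] -> miss, prune
  N13 x:[-3,14] y:[-1/2,7] z:[11,51/2] -> miss, prune

7 AABB tests over nodes [0, 1, 7, 11, 9, 12, 13]; 1 leaf entered; closest P6.

== RESULT ==
1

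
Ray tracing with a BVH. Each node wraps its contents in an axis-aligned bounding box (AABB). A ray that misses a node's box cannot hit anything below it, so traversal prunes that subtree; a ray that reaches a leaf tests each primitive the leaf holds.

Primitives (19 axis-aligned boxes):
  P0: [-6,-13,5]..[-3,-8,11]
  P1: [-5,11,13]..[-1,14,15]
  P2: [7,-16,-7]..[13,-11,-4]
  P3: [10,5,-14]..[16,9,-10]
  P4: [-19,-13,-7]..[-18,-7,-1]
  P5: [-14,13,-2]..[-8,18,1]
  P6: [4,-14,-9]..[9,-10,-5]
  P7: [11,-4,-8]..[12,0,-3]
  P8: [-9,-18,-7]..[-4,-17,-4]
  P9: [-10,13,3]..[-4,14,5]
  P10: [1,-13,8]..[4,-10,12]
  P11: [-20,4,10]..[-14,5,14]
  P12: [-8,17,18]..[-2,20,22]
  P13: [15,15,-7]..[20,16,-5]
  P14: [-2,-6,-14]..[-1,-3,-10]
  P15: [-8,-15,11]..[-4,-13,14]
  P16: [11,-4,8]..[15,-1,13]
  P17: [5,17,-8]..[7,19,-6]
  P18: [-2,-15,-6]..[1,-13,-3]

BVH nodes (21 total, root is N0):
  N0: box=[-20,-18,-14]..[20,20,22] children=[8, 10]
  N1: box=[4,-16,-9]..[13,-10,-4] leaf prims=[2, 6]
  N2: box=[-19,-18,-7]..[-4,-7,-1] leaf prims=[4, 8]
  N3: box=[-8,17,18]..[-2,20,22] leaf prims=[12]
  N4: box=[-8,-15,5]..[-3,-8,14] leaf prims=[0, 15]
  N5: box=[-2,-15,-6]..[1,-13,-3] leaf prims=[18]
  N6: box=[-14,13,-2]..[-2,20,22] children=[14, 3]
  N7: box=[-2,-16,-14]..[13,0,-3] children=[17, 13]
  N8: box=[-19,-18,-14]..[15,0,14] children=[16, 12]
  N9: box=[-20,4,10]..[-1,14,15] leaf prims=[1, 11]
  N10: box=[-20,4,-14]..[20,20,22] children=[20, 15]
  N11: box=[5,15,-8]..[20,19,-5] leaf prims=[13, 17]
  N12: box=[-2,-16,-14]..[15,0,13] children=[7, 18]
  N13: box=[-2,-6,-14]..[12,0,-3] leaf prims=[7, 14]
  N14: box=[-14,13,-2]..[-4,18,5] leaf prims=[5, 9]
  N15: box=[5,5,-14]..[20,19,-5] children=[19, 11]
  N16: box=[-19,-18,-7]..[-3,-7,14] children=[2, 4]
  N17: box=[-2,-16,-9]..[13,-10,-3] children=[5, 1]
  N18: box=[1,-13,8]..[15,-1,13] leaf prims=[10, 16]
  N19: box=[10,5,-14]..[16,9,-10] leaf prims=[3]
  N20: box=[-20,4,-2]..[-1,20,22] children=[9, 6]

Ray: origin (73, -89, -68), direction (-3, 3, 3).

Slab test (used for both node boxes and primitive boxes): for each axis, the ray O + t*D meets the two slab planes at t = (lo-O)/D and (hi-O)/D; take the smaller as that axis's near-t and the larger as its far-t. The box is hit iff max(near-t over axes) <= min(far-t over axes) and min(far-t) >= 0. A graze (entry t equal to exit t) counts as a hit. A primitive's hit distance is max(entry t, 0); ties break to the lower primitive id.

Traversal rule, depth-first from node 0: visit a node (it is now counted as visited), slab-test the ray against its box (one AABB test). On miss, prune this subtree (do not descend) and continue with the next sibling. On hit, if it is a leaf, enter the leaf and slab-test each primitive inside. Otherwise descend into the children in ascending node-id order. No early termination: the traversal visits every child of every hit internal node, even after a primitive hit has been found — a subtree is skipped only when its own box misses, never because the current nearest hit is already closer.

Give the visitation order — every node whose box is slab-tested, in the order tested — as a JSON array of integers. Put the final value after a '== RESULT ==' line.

Trace the traversal:
N0 x:[53/3,31] y:[71/3,109/3] z:[18,30] -> hit [71/3,30], descend [8, 10]
  N8 x:[58/3,92/3] y:[71/3,89/3] z:[18,82/3] -> hit [71/3,82/3], descend [12, 16]
    N12 x:[58/3,25] y:[73/3,89/3] z:[18,27] -> hit [73/3,25], descend [7, 18]
      N7 x:[20,25] y:[73/3,89/3] z:[18,65/3] -> miss, prune
      N18 x:[58/3,24] y:[76/3,88/3] z:[76/3,27] -> miss, prune
    N16 x:[76/3,92/3] y:[71/3,82/3] z:[61/3,82/3] -> hit [76/3,82/3], descend [2, 4]
      N2 x:[77/3,92/3] y:[71/3,82/3] z:[61/3,67/3] -> miss, prune
      N4 x:[76/3,27] y:[74/3,27] z:[73/3,82/3] -> hit [76/3,27] leaf, test {P0@t=76/3, P15(miss)}
  N10 x:[53/3,31] y:[31,109/3] z:[18,30] -> miss, prune

9 AABB tests over nodes [0, 8, 12, 7, 18, 16, 2, 4, 10]; 1 leaf entered; closest P0.

== RESULT ==
[0, 8, 12, 7, 18, 16, 2, 4, 10]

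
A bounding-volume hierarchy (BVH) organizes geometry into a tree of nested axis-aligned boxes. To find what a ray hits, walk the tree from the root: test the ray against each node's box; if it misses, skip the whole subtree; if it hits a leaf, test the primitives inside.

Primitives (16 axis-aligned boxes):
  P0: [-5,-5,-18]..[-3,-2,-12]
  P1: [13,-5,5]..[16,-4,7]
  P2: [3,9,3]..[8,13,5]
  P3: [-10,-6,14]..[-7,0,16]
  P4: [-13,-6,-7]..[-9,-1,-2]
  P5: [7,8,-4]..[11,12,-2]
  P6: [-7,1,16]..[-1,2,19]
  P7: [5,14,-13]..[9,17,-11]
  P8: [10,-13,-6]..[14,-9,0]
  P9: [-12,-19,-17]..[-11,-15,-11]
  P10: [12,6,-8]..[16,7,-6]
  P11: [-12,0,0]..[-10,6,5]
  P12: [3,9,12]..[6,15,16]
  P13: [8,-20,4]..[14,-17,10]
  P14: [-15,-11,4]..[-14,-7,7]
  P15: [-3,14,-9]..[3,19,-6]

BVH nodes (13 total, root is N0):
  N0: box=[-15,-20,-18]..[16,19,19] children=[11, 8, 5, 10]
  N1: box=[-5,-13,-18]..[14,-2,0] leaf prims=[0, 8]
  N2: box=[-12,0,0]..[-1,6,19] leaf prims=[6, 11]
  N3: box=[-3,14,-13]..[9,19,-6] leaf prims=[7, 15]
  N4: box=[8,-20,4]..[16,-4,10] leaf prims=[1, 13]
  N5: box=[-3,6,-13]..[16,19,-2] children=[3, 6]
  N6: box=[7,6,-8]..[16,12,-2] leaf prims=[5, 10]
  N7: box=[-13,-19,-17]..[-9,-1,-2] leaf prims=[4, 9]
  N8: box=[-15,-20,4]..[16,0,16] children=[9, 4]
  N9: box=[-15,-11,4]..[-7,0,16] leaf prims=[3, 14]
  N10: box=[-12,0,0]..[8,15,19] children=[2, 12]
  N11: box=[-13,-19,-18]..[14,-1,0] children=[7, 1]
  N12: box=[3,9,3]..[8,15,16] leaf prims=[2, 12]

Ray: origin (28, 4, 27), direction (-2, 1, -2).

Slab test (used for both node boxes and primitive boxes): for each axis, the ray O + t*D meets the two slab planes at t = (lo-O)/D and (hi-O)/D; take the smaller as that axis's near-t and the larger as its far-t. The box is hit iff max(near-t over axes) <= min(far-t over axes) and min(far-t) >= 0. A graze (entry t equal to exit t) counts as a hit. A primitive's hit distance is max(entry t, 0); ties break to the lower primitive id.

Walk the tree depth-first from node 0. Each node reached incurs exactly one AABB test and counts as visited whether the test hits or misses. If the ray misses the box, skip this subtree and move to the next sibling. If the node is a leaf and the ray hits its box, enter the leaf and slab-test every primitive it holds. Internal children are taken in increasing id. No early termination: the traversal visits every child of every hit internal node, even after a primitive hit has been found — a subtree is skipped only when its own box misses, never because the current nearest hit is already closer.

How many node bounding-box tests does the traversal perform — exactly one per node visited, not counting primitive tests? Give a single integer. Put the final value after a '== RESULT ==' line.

Traverse from the root:
N0 x:[6,43/2] y:[-24,15] z:[4,45/2] -> hit [6,15], descend [5, 8, 10, 11]
  N5 x:[6,31/2] y:[2,15] z:[29/2,20] -> hit [29/2,15], descend [3, 6]
    N3 x:[19/2,31/2] y:[10,15] z:[33/2,20] -> miss, prune
    N6 x:[6,21/2] y:[2,8] z:[29/2,35/2] -> miss, prune
  N8 x:[6,43/2] y:[-24,-4] z:[11/2,23/2] -> miss, prune
  N10 x:[10,20] y:[-4,11] z:[4,27/2] -> hit [10,11], descend [2, 12]
    N2 x:[29/2,20] y:[-4,2] z:[4,27/2] -> miss, prune
    N12 x:[10,25/2] y:[5,11] z:[11/2,12] -> hit [10,11] leaf, test {P2(miss), P12(miss)}
  N11 x:[7,41/2] y:[-23,-5] z:[27/2,45/2] -> miss, prune

Visited [0, 5, 3, 6, 8, 10, 2, 12, 11]. Tests: 9 box, 1 leaf. Nearest: miss.

== RESULT ==
9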